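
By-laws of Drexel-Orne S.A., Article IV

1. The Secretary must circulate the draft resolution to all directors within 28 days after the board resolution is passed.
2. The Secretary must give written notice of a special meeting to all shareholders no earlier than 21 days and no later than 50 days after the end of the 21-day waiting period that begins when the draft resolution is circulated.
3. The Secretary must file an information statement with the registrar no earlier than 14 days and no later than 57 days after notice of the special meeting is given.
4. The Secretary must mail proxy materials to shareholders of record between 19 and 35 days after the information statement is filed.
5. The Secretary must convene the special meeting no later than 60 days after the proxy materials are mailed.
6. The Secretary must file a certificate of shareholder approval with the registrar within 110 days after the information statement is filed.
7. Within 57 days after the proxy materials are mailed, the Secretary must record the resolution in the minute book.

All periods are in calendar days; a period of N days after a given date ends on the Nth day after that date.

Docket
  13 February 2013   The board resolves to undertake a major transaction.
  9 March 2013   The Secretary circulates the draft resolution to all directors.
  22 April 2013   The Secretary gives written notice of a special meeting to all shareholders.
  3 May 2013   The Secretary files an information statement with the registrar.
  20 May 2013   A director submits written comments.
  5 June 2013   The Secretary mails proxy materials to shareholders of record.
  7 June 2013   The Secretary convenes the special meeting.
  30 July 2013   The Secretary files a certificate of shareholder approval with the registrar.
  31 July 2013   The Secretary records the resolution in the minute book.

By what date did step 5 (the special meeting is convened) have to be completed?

Step 5 runs from 5 June 2013, when the proxy materials are mailed. 60 days after 5 June 2013 is 4 August 2013.

4 August 2013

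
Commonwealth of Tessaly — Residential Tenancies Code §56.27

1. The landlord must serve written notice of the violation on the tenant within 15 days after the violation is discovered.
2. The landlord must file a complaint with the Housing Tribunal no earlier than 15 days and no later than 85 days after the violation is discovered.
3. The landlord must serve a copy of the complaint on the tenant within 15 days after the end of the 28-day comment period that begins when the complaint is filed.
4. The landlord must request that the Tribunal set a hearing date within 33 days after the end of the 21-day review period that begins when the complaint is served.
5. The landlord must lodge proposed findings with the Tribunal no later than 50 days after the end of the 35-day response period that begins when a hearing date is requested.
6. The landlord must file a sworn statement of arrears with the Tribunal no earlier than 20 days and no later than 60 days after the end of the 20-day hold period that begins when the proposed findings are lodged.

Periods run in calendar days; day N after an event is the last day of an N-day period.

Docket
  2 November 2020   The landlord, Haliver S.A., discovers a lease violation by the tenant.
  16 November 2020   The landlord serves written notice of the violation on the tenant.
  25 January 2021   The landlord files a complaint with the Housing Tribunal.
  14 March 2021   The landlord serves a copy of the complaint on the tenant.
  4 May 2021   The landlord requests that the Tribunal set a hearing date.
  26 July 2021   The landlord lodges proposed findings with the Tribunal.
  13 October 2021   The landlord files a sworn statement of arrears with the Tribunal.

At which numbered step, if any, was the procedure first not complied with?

Step 3

Step 1: 15 days after 2 November 2020 (when the violation is discovered) is 17 November 2020; done 16 November 2020 — timely.
Step 2: the window is 15–85 days after 2 November 2020 (when the violation is discovered), so 17 November 2020 through 26 January 2021; done 25 January 2021 — within the window.
Step 3: 15 days after 22 February 2021 (end of the 28-day comment period, which began when the complaint is filed on 25 January 2021) is 9 March 2021; not done until 14 March 2021, 5 days after the deadline.
Later steps need not be reached.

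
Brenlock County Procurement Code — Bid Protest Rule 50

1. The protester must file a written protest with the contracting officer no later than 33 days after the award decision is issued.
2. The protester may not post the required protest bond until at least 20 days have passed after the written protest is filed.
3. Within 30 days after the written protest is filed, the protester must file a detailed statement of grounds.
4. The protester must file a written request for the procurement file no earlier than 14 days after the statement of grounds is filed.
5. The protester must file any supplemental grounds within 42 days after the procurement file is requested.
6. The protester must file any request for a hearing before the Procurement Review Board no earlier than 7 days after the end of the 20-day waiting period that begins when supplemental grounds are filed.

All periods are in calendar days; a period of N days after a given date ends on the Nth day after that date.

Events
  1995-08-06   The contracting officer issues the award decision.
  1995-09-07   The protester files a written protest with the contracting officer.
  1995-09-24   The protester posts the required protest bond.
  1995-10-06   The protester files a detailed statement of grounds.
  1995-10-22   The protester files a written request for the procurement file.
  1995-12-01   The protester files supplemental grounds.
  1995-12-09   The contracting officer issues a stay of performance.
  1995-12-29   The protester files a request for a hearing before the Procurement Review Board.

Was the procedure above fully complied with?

No

(1) due by 1995-08-06 + 33 days = 1995-09-08; 1995-09-07 is within that limit.
(2) permitted from 1995-09-07 + 20 days = 1995-09-27 onward; done 1995-09-24 — 3 days too early.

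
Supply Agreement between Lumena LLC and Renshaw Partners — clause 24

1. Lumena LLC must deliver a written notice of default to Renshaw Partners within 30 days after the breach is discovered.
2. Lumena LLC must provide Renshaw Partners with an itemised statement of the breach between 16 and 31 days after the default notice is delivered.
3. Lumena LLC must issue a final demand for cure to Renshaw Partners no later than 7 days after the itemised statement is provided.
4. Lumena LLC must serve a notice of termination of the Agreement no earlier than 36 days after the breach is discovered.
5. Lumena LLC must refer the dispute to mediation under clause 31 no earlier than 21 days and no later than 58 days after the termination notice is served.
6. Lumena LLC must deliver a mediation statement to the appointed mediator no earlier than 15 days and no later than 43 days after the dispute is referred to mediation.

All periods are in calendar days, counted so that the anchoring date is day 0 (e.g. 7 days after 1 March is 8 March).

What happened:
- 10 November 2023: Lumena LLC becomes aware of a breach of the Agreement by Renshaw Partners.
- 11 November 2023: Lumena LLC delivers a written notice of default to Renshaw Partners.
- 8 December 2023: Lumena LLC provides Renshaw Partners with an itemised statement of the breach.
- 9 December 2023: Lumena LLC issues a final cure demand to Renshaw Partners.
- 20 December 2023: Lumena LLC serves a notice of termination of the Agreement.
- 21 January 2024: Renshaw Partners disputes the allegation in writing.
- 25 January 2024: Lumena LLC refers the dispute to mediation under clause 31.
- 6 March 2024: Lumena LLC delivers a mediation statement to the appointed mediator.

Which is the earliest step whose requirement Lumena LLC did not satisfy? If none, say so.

Step 1: 30 days after 10 November 2023 (when the breach is discovered) is 10 December 2023; 11 November 2023 is within that limit.
Step 2: the window is 16–31 days after 11 November 2023 (when the default notice is delivered), so 27 November 2023 through 12 December 2023; done 8 December 2023, which is between those dates.
Step 3: 7 days after 8 December 2023 (when the itemised statement is provided) is 15 December 2023; 9 December 2023 is within that limit.
Step 4: the earliest permitted date is 36 days after 10 November 2023 (when the breach is discovered), i.e. 16 December 2023; 20 December 2023 is on or after that date.
Step 5: the window is 21–58 days after 20 December 2023 (when the termination notice is served), so 10 January 2024 through 16 February 2024; done 25 January 2024, which is between those dates.
Step 6: the window is 15–43 days after 25 January 2024 (when the dispute is referred to mediation), so 9 February 2024 through 8 March 2024; 6 March 2024 falls inside that range.

None — every step was satisfied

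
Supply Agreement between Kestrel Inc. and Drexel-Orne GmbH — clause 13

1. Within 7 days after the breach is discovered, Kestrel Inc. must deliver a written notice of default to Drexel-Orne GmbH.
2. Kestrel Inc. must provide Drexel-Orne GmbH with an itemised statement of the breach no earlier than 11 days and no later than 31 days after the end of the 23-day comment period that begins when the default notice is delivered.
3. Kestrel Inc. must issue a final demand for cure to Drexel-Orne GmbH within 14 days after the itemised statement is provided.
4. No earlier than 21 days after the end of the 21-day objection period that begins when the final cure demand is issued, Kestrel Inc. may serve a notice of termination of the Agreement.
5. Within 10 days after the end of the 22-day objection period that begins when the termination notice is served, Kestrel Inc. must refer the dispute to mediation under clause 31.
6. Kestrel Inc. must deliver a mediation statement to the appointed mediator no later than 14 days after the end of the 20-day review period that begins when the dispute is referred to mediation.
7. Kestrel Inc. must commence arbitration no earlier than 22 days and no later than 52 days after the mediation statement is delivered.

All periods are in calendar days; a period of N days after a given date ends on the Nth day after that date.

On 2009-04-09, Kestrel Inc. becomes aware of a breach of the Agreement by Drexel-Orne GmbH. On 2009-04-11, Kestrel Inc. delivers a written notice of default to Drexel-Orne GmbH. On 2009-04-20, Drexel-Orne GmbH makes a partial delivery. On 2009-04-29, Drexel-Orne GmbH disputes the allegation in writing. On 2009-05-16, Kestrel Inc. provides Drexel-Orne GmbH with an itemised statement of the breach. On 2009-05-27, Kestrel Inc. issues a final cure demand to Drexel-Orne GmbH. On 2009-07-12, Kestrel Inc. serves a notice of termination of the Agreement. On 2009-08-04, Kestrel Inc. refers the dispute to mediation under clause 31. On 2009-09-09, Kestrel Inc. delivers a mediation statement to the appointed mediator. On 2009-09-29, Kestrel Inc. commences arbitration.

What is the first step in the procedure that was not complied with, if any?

(1) due by 2009-04-09 + 7 days = 2009-04-16; 2009-04-11 is within that limit.
(2) the permitted window runs from 2009-05-04 + 11 = 2009-05-15 to 2009-05-04 + 31 = 2009-06-04; done 2009-05-16, which is between those dates.
(3) due by 2009-05-16 + 14 days = 2009-05-30; done 2009-05-27 — timely.
(4) permitted from 2009-06-17 + 21 days = 2009-07-08 onward; done 2009-07-12, after the minimum wait.
(5) due by 2009-08-03 + 10 days = 2009-08-13; done 2009-08-04 — timely.
(6) due by 2009-08-24 + 14 days = 2009-09-07; done 2009-09-09 — 2 days late.

Step 6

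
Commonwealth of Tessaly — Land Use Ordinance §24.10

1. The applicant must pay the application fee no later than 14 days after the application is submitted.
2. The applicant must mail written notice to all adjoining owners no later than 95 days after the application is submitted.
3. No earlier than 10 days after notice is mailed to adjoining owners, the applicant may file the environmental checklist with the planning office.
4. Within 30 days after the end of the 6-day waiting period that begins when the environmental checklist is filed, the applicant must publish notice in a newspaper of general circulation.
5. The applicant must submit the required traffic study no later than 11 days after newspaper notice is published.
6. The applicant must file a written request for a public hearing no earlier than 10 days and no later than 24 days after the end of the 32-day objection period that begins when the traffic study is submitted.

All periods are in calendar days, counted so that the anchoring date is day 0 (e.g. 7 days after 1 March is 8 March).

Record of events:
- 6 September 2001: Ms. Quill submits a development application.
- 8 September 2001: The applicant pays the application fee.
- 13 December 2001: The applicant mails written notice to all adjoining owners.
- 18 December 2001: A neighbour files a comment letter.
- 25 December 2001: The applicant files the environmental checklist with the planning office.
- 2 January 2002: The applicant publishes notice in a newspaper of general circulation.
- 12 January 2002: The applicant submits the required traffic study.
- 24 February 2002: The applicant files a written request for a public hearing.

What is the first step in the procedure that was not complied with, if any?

(1) due by 6 September 2001 + 14 days = 20 September 2001; 8 September 2001 is within that limit.
(2) due by 6 September 2001 + 95 days = 10 December 2001; done 13 December 2001 — 3 days late.

Step 2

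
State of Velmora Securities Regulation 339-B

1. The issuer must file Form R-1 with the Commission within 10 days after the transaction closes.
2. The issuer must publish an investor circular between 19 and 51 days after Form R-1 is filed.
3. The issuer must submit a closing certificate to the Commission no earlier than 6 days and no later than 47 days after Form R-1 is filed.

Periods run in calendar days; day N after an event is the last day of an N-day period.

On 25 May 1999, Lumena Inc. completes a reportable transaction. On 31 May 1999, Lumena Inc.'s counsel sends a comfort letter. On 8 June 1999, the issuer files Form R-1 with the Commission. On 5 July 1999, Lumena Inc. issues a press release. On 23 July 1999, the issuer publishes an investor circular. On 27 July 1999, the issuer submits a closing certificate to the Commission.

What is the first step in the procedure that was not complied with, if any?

Step 1: 10 days after 25 May 1999 (when the transaction closes) is 4 June 1999; 8 June 1999 misses that deadline by 4 days.
No need to go further; step 1 was not satisfied.

Step 1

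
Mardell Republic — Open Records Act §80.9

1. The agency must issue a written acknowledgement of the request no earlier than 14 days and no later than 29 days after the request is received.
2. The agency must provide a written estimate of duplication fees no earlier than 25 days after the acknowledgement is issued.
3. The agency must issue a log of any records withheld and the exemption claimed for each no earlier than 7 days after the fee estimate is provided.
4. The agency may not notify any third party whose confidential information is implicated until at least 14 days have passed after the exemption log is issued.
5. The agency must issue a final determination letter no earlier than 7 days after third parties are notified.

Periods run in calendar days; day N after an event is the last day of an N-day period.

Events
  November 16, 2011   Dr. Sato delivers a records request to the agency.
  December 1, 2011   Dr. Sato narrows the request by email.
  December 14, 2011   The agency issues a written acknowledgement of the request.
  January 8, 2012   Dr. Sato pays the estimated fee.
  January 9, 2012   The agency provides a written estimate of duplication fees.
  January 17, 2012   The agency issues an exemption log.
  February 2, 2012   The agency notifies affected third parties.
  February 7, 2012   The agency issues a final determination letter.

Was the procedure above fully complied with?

No

(1) the permitted window runs from November 16, 2011 + 14 = November 30, 2011 to November 16, 2011 + 29 = December 15, 2011; done December 14, 2011 — within the window.
(2) permitted from December 14, 2011 + 25 days = January 8, 2012 onward; done January 9, 2012 — permitted.
(3) permitted from January 9, 2012 + 7 days = January 16, 2012 onward; January 17, 2012 is on or after that date.
(4) permitted from January 17, 2012 + 14 days = January 31, 2012 onward; February 2, 2012 is on or after that date.
(5) permitted from February 2, 2012 + 7 days = February 9, 2012 onward; acted on February 7, 2012, 2 days prematurely.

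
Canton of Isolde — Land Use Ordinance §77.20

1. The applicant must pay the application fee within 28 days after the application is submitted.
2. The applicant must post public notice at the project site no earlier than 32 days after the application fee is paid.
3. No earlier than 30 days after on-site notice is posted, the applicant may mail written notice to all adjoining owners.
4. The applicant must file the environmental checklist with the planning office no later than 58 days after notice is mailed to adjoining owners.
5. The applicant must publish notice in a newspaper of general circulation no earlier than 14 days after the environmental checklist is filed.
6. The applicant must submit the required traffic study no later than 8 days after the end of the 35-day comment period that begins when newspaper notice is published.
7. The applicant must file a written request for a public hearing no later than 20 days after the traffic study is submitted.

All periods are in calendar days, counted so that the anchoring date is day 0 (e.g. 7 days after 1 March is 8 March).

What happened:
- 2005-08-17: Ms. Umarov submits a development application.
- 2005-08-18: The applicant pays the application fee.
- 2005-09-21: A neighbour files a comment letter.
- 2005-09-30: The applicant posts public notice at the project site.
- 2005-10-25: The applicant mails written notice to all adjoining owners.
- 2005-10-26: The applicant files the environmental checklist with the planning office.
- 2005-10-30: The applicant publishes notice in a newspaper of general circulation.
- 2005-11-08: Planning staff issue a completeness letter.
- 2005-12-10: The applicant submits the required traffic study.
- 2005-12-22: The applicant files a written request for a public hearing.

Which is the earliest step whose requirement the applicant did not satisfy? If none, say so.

Step 3

Step 1 — counting 28 days from 2005-08-17 (when the application is submitted) gives a deadline of 2005-09-14; done 2005-08-18 — timely.
Step 2 — must wait 32 days from 2005-08-18 (when the application fee is paid), so not before 2005-09-19; 2005-09-30 is on or after that date.
Step 3 — must wait 30 days from 2005-09-30 (when on-site notice is posted), so not before 2005-10-30; acted on 2005-10-25, 5 days prematurely.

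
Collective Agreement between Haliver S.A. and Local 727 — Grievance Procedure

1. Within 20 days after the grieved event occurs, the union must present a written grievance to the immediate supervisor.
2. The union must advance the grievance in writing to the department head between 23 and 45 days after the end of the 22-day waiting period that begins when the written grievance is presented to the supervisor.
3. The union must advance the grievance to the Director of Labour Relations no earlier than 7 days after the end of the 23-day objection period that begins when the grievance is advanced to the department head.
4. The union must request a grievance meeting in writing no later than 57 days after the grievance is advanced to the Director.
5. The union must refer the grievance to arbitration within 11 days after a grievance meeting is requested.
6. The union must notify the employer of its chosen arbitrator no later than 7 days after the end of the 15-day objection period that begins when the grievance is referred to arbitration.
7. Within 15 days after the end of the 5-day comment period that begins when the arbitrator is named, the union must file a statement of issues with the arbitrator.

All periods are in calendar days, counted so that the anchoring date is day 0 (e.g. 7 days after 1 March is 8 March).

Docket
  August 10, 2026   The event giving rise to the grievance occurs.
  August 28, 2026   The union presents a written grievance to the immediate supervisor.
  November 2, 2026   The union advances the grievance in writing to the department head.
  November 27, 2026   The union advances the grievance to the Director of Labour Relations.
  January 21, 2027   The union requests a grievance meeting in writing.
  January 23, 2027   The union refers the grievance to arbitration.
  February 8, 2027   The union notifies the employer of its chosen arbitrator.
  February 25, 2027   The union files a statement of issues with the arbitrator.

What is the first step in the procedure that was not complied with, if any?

Step 3

Step 1: 20 days after August 10, 2026 (when the grieved event occurs) is August 30, 2026; August 28, 2026 is within that limit.
Step 2: the window is 23–45 days after September 19, 2026 (end of the 22-day waiting period, which began when the written grievance is presented to the supervisor on August 28, 2026), so October 12, 2026 through November 3, 2026; done November 2, 2026 — within the window.
Step 3: the earliest permitted date is 7 days after November 25, 2026 (end of the 23-day objection period, which began when the grievance is advanced to the department head on November 2, 2026), i.e. December 2, 2026; November 27, 2026 is 5 days before the earliest permitted date.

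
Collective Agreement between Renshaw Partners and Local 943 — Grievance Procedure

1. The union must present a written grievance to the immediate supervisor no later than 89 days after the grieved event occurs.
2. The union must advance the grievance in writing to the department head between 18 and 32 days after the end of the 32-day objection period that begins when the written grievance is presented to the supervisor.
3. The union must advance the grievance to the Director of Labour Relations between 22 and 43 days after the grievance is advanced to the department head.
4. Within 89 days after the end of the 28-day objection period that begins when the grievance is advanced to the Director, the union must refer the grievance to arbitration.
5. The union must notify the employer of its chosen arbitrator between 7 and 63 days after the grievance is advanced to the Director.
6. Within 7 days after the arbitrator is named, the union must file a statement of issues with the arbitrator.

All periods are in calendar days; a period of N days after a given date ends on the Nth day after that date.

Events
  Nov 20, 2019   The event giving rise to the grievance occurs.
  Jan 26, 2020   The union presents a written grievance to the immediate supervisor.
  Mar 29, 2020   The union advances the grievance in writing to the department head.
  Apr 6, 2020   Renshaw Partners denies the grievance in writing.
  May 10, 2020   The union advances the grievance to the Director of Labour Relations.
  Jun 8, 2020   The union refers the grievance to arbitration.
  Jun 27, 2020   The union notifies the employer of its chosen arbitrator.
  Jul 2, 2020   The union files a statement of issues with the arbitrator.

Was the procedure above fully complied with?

Step 1: 89 days after Nov 20, 2019 (when the grieved event occurs) is Feb 17, 2020; completed Jan 26, 2020, before the deadline.
Step 2: the window is 18–32 days after Feb 27, 2020 (end of the 32-day objection period, which began when the written grievance is presented to the supervisor on Jan 26, 2020), so Mar 16, 2020 through Mar 30, 2020; Mar 29, 2020 falls inside that range.
Step 3: the window is 22–43 days after Mar 29, 2020 (when the grievance is advanced to the department head), so Apr 20, 2020 through May 11, 2020; done May 10, 2020 — within the window.
Step 4: 89 days after Jun 7, 2020 (end of the 28-day objection period, which began when the grievance is advanced to the Director on May 10, 2020) is Sep 4, 2020; Jun 8, 2020 is within that limit.
Step 5: the window is 7–63 days after May 10, 2020 (when the grievance is advanced to the Director), so May 17, 2020 through Jul 12, 2020; Jun 27, 2020 falls inside that range.
Step 6: 7 days after Jun 27, 2020 (when the arbitrator is named) is Jul 4, 2020; Jul 2, 2020 is within that limit.

Yes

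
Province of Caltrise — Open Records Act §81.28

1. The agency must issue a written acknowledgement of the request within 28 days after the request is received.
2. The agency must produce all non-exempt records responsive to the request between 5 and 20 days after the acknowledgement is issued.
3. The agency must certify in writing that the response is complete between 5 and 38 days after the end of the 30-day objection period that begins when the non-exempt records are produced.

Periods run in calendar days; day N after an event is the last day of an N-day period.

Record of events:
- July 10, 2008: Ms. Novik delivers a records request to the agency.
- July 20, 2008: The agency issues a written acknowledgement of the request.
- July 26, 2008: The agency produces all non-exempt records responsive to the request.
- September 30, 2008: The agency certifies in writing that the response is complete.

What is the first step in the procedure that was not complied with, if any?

None — every step was satisfied

(1) due by July 10, 2008 + 28 days = August 7, 2008; July 20, 2008 is within that limit.
(2) the permitted window runs from July 20, 2008 + 5 = July 25, 2008 to July 20, 2008 + 20 = August 9, 2008; done July 26, 2008 — within the window.
(3) the permitted window runs from August 25, 2008 + 5 = August 30, 2008 to August 25, 2008 + 38 = October 2, 2008; done September 30, 2008, which is between those dates.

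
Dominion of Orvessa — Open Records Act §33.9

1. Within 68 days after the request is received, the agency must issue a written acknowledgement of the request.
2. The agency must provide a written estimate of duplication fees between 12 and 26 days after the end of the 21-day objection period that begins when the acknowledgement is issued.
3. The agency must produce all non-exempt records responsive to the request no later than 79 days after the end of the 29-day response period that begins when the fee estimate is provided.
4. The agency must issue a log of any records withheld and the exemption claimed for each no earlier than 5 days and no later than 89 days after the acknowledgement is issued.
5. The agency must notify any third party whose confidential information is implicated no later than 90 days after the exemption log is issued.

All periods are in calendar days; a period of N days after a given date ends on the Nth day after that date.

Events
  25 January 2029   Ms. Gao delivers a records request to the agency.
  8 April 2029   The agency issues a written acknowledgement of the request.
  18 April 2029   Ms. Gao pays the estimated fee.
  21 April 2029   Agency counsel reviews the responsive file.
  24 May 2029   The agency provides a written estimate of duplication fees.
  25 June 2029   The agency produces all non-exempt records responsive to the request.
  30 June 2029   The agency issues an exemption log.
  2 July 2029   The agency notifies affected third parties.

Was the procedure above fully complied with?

Step 1 — counting 68 days from 25 January 2029 (when the request is received) gives a deadline of 3 April 2029; not done until 8 April 2029, 5 days after the deadline.

No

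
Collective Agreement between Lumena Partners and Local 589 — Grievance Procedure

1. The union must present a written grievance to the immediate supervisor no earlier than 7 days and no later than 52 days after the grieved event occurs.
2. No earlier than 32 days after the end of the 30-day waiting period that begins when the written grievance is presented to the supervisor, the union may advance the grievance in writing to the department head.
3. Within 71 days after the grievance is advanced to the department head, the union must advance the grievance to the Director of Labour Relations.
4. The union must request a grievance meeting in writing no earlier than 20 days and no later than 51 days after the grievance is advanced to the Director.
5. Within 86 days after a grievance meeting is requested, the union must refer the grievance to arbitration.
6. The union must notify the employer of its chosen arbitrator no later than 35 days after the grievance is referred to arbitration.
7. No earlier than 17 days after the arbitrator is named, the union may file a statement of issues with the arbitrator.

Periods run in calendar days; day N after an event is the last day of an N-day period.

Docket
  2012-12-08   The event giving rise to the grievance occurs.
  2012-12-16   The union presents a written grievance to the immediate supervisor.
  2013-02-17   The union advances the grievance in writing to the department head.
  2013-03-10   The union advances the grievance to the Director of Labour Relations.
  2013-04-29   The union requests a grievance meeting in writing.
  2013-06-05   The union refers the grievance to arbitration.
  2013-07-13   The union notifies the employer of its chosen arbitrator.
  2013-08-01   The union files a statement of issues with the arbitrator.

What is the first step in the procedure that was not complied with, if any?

Step 6

Step 1: the window is 7–52 days after 2012-12-08 (when the grieved event occurs), so 2012-12-15 through 2013-01-29; 2012-12-16 falls inside that range.
Step 2: the earliest permitted date is 32 days after 2013-01-15 (end of the 30-day waiting period, which began when the written grievance is presented to the supervisor on 2012-12-16), i.e. 2013-02-16; done 2013-02-17, after the minimum wait.
Step 3: 71 days after 2013-02-17 (when the grievance is advanced to the department head) is 2013-04-29; 2013-03-10 is within that limit.
Step 4: the window is 20–51 days after 2013-03-10 (when the grievance is advanced to the Director), so 2013-03-30 through 2013-04-30; done 2013-04-29 — within the window.
Step 5: 86 days after 2013-04-29 (when a grievance meeting is requested) is 2013-07-24; completed 2013-06-05, before the deadline.
Step 6: 35 days after 2013-06-05 (when the grievance is referred to arbitration) is 2013-07-10; not done until 2013-07-13, 3 days after the deadline.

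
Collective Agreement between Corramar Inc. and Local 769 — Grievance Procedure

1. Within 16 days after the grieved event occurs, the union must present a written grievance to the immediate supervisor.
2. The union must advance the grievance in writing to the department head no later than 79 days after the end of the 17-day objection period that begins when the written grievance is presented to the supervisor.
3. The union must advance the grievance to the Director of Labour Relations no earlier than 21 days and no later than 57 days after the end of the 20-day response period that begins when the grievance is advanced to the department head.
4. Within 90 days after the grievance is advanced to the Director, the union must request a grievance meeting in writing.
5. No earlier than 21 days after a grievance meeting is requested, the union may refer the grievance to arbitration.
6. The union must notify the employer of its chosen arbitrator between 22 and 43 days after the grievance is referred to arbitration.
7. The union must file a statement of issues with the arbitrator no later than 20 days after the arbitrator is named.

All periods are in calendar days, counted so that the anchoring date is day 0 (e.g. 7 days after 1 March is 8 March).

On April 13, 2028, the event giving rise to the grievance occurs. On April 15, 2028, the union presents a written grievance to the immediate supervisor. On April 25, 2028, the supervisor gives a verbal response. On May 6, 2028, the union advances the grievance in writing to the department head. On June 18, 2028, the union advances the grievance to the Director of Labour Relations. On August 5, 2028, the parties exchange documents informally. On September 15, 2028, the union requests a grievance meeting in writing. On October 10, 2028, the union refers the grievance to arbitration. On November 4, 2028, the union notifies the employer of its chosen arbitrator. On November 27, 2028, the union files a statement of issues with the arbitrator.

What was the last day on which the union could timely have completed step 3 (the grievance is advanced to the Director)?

July 22, 2028

The grievance is advanced to the department head on May 6, 2028; the 20-day response period therefore ends May 26, 2028, and step 3 runs from that date. The window is 21–57 days after May 26, 2028; it closes on July 22, 2028.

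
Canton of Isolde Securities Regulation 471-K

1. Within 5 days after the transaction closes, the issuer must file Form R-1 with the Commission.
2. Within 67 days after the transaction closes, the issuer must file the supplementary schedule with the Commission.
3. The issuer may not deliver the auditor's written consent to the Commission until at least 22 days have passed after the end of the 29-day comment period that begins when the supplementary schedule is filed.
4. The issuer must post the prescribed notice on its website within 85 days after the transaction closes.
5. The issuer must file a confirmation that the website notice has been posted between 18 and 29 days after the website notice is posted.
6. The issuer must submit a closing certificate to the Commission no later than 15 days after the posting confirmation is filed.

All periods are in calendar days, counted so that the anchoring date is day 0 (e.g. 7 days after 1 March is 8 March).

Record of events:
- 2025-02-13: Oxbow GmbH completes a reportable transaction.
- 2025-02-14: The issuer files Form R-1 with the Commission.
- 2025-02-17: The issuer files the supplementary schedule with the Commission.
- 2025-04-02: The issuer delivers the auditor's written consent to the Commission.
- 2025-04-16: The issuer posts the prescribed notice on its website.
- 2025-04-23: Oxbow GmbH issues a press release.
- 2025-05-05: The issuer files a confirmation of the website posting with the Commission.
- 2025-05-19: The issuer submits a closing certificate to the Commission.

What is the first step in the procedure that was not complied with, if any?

Step 3

(1) due by 2025-02-13 + 5 days = 2025-02-18; 2025-02-14 is within that limit.
(2) due by 2025-02-13 + 67 days = 2025-04-21; completed 2025-02-17, before the deadline.
(3) permitted from 2025-03-18 + 22 days = 2025-04-09 onward; 2025-04-02 is 7 days before the earliest permitted date.
That is the first point of non-compliance.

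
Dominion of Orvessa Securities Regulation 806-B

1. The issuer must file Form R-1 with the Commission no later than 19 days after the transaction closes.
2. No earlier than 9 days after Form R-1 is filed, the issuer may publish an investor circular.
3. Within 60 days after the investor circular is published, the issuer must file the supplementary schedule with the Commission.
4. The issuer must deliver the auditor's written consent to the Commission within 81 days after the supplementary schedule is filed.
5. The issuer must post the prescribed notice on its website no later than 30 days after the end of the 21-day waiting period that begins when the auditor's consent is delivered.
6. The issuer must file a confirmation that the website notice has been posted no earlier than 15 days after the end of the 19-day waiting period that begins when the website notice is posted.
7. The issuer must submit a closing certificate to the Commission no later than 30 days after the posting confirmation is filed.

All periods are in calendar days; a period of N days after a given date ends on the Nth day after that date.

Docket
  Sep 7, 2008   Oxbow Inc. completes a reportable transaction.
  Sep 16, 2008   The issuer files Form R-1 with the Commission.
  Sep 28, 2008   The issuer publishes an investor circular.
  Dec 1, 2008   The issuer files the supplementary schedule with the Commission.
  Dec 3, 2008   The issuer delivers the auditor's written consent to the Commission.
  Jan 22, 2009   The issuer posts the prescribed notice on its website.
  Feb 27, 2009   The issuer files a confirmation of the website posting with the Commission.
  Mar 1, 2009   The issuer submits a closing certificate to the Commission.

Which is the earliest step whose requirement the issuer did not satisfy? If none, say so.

Step 1: 19 days after Sep 7, 2008 (when the transaction closes) is Sep 26, 2008; completed Sep 16, 2008, before the deadline.
Step 2: the earliest permitted date is 9 days after Sep 16, 2008 (when Form R-1 is filed), i.e. Sep 25, 2008; Sep 28, 2008 is on or after that date.
Step 3: 60 days after Sep 28, 2008 (when the investor circular is published) is Nov 27, 2008; not done until Dec 1, 2008, 4 days after the deadline.
Later steps need not be reached.

Step 3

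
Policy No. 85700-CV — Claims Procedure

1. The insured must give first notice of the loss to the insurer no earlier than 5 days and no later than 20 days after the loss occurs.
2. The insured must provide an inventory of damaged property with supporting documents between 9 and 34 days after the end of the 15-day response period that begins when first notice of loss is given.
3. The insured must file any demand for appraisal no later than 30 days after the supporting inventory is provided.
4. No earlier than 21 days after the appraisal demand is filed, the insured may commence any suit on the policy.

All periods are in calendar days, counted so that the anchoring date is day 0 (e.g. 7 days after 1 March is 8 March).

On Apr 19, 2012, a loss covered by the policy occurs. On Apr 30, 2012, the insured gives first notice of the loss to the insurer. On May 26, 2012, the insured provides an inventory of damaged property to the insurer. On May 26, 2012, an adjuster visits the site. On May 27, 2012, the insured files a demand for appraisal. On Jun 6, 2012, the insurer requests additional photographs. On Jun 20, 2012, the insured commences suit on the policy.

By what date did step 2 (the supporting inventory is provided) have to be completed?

First notice of loss is given on Apr 30, 2012; the 15-day response period therefore ends May 15, 2012, and step 2 runs from that date. The window is 9–34 days after May 15, 2012; it closes on Jun 18, 2012.

Jun 18, 2012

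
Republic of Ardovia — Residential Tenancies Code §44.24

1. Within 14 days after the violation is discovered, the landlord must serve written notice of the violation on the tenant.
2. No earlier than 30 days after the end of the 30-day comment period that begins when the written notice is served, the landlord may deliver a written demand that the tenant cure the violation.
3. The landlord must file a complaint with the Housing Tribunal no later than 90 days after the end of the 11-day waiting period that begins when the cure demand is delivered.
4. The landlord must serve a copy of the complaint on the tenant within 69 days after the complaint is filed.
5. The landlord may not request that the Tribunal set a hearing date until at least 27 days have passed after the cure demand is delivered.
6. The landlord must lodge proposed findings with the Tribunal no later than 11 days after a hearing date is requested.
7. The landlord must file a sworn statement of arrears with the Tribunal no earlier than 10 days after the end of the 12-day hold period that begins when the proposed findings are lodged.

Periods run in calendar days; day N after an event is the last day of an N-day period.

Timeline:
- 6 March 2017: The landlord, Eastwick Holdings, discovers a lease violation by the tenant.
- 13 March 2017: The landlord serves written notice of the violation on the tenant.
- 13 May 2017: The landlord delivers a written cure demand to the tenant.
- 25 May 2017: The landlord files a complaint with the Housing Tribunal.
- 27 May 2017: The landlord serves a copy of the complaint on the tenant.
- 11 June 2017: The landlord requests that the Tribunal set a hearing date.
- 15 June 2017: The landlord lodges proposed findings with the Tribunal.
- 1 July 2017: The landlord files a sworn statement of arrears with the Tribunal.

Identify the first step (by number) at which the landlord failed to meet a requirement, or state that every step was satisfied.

Step 7

(1) due by 6 March 2017 + 14 days = 20 March 2017; 13 March 2017 is within that limit.
(2) permitted from 12 April 2017 + 30 days = 12 May 2017 onward; done 13 May 2017, after the minimum wait.
(3) due by 24 May 2017 + 90 days = 22 August 2017; 25 May 2017 is within that limit.
(4) due by 25 May 2017 + 69 days = 2 August 2017; completed 27 May 2017, before the deadline.
(5) permitted from 13 May 2017 + 27 days = 9 June 2017 onward; done 11 June 2017, after the minimum wait.
(6) due by 11 June 2017 + 11 days = 22 June 2017; completed 15 June 2017, before the deadline.
(7) permitted from 27 June 2017 + 10 days = 7 July 2017 onward; done 1 July 2017 — 6 days too early.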